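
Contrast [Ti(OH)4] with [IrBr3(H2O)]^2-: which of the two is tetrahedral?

[Ti(OH)4]

For [Ti(OH)4]: Ligand charges: each hydroxide is −1. With an overall charge of 0 the titanium centre must be in the +4 oxidation state. Titanium is a group-4 element; Ti(IV) is therefore d⁰. A d⁰ ion has no crystal-field stabilisation preference between square planar and tetrahedral, so four ligands adopt the sterically favoured tetrahedral geometry. → tetrahedral.
For [IrBr3(H2O)]^2-: Summing ligand charges against the −2 overall charge gives an oxidation state of +1 for iridium. Iridium is a group-9 element; Ir(I) is therefore d⁸. A 5d d⁸ ion has a large crystal-field splitting; square planar leaves the high-energy d_{x²−y²} orbital empty and maximises CFSE. → square planar.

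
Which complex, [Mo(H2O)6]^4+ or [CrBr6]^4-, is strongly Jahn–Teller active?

[CrBr6]^4-

[Mo(H2O)6]^4+: Water is neutral; balancing the +4 overall charge requires Mo(IV). Molybdenum is a group-6 element; Mo(IV) is therefore d². The d² configuration leaves the e_g set evenly filled (or empty) — no strong Jahn–Teller driving force.
[CrBr6]^4-: Summing ligand charges against the −4 overall charge gives an oxidation state of +2 for chromium. Chromium is a group-6 element; Cr(II) is therefore d⁴. Bromide is a weak-field ligand for a first-row metal, so the complex is high-spin. The t₂g³e_g¹ (high-spin) configuration has an unevenly filled e_g set; the Jahn–Teller theorem predicts a tetragonal distortion (typically axial elongation) to lift the degeneracy.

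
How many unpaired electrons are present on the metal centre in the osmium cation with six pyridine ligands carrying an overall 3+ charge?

1

Pyridine is neutral; balancing the +3 overall charge requires Os(III).
Osmium is a group-8 element; Os(III) is therefore d⁵.
The spin state decides the count: a 5d ion has a large Δₒ and is invariably low-spin.
An octahedral low-spin d⁵ ion is t₂g⁵e_g⁰, giving 1 unpaired electron.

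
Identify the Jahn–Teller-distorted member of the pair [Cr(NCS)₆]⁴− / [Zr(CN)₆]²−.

[Cr(NCS)₆]⁴−: Summing ligand charges against the −4 overall charge gives an oxidation state of +2 for chromium. Chromium is a group-6 element; Cr(II) is therefore d⁴. Isothiocyanate is a weak-field ligand for a first-row metal, so the complex is high-spin. The t₂g³e_g¹ (high-spin) configuration has an unevenly filled e_g set; the Jahn–Teller theorem predicts a tetragonal distortion (typically axial elongation) to lift the degeneracy.
[Zr(CN)₆]²−: Summing ligand charges against the −2 overall charge gives an oxidation state of +4 for zirconium. Zr sits in group 4, so the d-electron count is 4 − 4 = 0. The d⁰ configuration leaves the e_g set evenly filled (or empty) — no strong Jahn–Teller driving force.

[Cr(NCS)₆]⁴−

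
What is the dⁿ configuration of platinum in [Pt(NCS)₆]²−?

d⁶

Each isothiocyanate is −1; balancing the −2 overall charge requires Pt(IV).
Group 10 minus oxidation state 4 gives a d⁶ configuration.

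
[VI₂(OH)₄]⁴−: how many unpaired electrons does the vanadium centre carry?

Ligand charges: each iodide is −1; each hydroxide is −1. With an overall charge of −4 the vanadium centre must be in the +2 oxidation state.
V sits in group 5, so the d-electron count is 5 − 2 = 3.
In an octahedral field the d³ configuration is t₂g³e_g⁰ (only one arrangement possible), giving 3 unpaired electrons.

3 unpaired electrons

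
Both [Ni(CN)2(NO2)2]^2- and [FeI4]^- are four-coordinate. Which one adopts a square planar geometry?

For [Ni(CN)2(NO2)2]^2-: Each cyanide is −1; each nitro (N-bound nitrite) is −1; balancing the −2 overall charge requires Ni(II). Ni sits in group 10, so the d-electron count is 10 − 2 = 8. Cyanide and nitro (N-bound nitrite) are strong-field ligands (high in the spectrochemical series). A 3d d⁸ ion with strong-field ligands gains enough CFSE to favour square planar over tetrahedral. → square planar.
For [FeI4]^-: Each iodide is −1; balancing the −1 overall charge requires Fe(III). Iron is a group-8 element; Fe(III) is therefore d⁵. A high-spin d⁵ ion has zero CFSE in either geometry, so four ligands adopt the sterically favoured tetrahedral geometry. → tetrahedral.

[Ni(CN)2(NO2)2]^2-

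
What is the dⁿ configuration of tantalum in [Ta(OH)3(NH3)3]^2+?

Each hydroxide is −1; ammonia is neutral; balancing the +2 overall charge requires Ta(V).
Tantalum is a group-5 element; Ta(V) is therefore d⁰.

d⁰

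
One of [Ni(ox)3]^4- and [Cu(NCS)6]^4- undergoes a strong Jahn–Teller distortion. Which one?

[Ni(ox)3]^4-: Each oxalate is −2; balancing the −4 overall charge requires Ni(II). Group 10 minus oxidation state 2 gives a d⁸ configuration. The d⁸ configuration leaves the e_g set evenly filled (or empty) — no strong Jahn–Teller driving force.
[Cu(NCS)6]^4-: Each isothiocyanate is −1; balancing the −4 overall charge requires Cu(II). Cu sits in group 11, so the d-electron count is 11 − 2 = 9. The t₂g⁶e_g³ configuration has an unevenly filled e_g set; the Jahn–Teller theorem predicts a tetragonal distortion (typically axial elongation) to lift the degeneracy.

[Cu(NCS)6]^4-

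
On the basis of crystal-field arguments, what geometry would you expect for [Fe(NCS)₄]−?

Ligand charges: each isothiocyanate is −1. With an overall charge of −1 the iron centre must be in the +3 oxidation state.
Group 8 minus oxidation state 3 gives a d⁵ configuration.
Coordination number: 4.
Isothiocyanate is a weak-field ligand.
A high-spin d⁵ ion has zero CFSE in either geometry, so four ligands adopt the sterically favoured tetrahedral geometry.

tetrahedral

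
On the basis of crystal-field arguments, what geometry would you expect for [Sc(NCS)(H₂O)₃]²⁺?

Each isothiocyanate is −1; water is neutral; balancing the +2 overall charge requires Sc(III).
Group 3 minus oxidation state 3 gives a d⁰ configuration.
Coordination number: 4.
A d⁰ ion has no crystal-field stabilisation preference between square planar and tetrahedral, so four ligands adopt the sterically favoured tetrahedral geometry.

tetrahedral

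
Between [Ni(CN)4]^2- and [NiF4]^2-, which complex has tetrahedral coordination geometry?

[NiF4]^2-

For [Ni(CN)4]^2-: Summing ligand charges against the −2 overall charge gives an oxidation state of +2 for nickel. Nickel is a group-10 element; Ni(II) is therefore d⁸. Cyanide is a strong-field ligand (high in the spectrochemical series). A 3d d⁸ ion with strong-field ligands gains enough CFSE to favour square planar over tetrahedral. → square planar.
For [NiF4]^2-: Each fluoride is −1; balancing the −2 overall charge requires Ni(II). Nickel is a group-10 element; Ni(II) is therefore d⁸. Fluoride is a weak-field ligand. With weak-field ligands the CFSE gain from square planar is small, so a 3d d⁸ ion takes the sterically preferred tetrahedral geometry. → tetrahedral.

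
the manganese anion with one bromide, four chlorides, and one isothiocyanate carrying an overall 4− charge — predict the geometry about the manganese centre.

Each bromide is −1; each chloride is −1; each isothiocyanate is −1; balancing the −4 overall charge requires Mn(II).
Group 7 minus oxidation state 2 gives a d⁵ configuration.
With 6 monodentate ligands the coordination number is 6.
Six donors around a single metal centre give an octahedral coordination sphere.

octahedral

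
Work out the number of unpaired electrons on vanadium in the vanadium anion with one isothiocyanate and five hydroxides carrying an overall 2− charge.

Ligand charges: each isothiocyanate is −1; each hydroxide is −1. With an overall charge of −2 the vanadium centre must be in the +4 oxidation state.
V sits in group 5, so the d-electron count is 5 − 4 = 1.
In an octahedral field the d¹ configuration is t₂g¹e_g⁰ (only one arrangement possible), giving 1 unpaired electron.

1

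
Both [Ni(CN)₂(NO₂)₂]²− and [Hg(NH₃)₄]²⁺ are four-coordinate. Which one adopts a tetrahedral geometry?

[Hg(NH₃)₄]²⁺

For [Ni(CN)₂(NO₂)₂]²−: Ligand charges: each cyanide is −1; each nitro (N-bound nitrite) is −1. With an overall charge of −2 the nickel centre must be in the +2 oxidation state. Group 10 minus oxidation state 2 gives a d⁸ configuration. Cyanide and nitro (N-bound nitrite) are strong-field ligands (high in the spectrochemical series). A 3d d⁸ ion with strong-field ligands gains enough CFSE to favour square planar over tetrahedral. → square planar.
For [Hg(NH₃)₄]²⁺: Ligand charges: ammonia is neutral. With an overall charge of +2 the mercury centre must be in the +2 oxidation state. Group 12 minus oxidation state 2 gives a d¹⁰ configuration. A d¹⁰ ion has no crystal-field stabilisation preference between square planar and tetrahedral, so four ligands adopt the sterically favoured tetrahedral geometry. → tetrahedral.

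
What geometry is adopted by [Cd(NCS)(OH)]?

Ligand charges: each isothiocyanate is −1; each hydroxide is −1. With an overall charge of 0 the cadmium centre must be in the +2 oxidation state.
Cadmium is a group-12 element; Cd(II) is therefore d¹⁰.
Coordination number: 2.
A d¹⁰ ion with only two ligands adopts a linear arrangement (sp hybridisation; no CFSE preference).

linear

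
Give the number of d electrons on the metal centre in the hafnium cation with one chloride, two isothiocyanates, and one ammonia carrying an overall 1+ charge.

d0

Each chloride is −1; each isothiocyanate is −1; ammonia is neutral; balancing the +1 overall charge requires Hf(IV).
Hafnium is a group-4 element; Hf(IV) is therefore d⁰.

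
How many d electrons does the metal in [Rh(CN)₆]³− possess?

d6

Summing ligand charges against the −3 overall charge gives an oxidation state of +3 for rhodium.
Group 9 minus oxidation state 3 gives a d⁶ configuration.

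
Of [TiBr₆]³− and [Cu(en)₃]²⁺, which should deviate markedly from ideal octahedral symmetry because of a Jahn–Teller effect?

[Cu(en)₃]²⁺

[TiBr₆]³−: Summing ligand charges against the −3 overall charge gives an oxidation state of +3 for titanium. Titanium is a group-4 element; Ti(III) is therefore d¹. The d¹ configuration leaves the e_g set evenly filled (or empty) — no strong Jahn–Teller driving force.
[Cu(en)₃]²⁺: Ethylenediamine is neutral; balancing the +2 overall charge requires Cu(II). Group 11 minus oxidation state 2 gives a d⁹ configuration. The t₂g⁶e_g³ configuration has an unevenly filled e_g set; the Jahn–Teller theorem predicts a tetragonal distortion (typically axial elongation) to lift the degeneracy.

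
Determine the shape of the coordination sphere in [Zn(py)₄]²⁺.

tetrahedral

Ligand charges: pyridine is neutral. With an overall charge of +2 the zinc centre must be in the +2 oxidation state.
Zinc is a group-12 element; Zn(II) is therefore d¹⁰.
Coordination number: 4.
A d¹⁰ ion has no crystal-field stabilisation preference between square planar and tetrahedral, so four ligands adopt the sterically favoured tetrahedral geometry.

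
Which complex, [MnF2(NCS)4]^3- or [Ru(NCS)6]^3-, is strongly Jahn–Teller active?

[MnF2(NCS)4]^3-

[MnF2(NCS)4]^3-: Ligand charges: each fluoride is −1; each isothiocyanate is −1. With an overall charge of −3 the manganese centre must be in the +3 oxidation state. Group 7 minus oxidation state 3 gives a d⁴ configuration. Fluoride and isothiocyanate are weak-field ligands for a first-row metal, so the complex is high-spin. The t₂g³e_g¹ (high-spin) configuration has an unevenly filled e_g set; the Jahn–Teller theorem predicts a tetragonal distortion (typically axial elongation) to lift the degeneracy.
[Ru(NCS)6]^3-: Ligand charges: each isothiocyanate is −1. With an overall charge of −3 the ruthenium centre must be in the +3 oxidation state. Ruthenium is a group-8 element; Ru(III) is therefore d⁵. A 4d ion has a large Δₒ and is invariably low-spin. The d⁵ configuration leaves the e_g set evenly filled (or empty) — no strong Jahn–Teller driving force.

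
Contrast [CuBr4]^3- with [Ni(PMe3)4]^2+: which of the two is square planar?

For [CuBr4]^3-: Each bromide is −1; balancing the −3 overall charge requires Cu(I). Cu sits in group 11, so the d-electron count is 11 − 1 = 10. A d¹⁰ ion has no crystal-field stabilisation preference between square planar and tetrahedral, so four ligands adopt the sterically favoured tetrahedral geometry. → tetrahedral.
For [Ni(PMe3)4]^2+: Trimethylphosphine is neutral; balancing the +2 overall charge requires Ni(II). Group 10 minus oxidation state 2 gives a d⁸ configuration. Trimethylphosphine is a strong-field ligand (high in the spectrochemical series). A 3d d⁸ ion with strong-field ligands gains enough CFSE to favour square planar over tetrahedral. → square planar.

[Ni(PMe3)4]^2+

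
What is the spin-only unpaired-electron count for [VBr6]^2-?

1 unpaired electron

Ligand charges: each bromide is −1. With an overall charge of −2 the vanadium centre must be in the +4 oxidation state.
Vanadium is a group-5 element; V(IV) is therefore d¹.
In an octahedral field the d¹ configuration is t₂g¹e_g⁰ (only one arrangement possible), giving 1 unpaired electron.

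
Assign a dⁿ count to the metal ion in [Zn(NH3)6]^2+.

Summing ligand charges against the +2 overall charge gives an oxidation state of +2 for zinc.
Zinc is a group-12 element; Zn(II) is therefore d¹⁰.

d¹⁰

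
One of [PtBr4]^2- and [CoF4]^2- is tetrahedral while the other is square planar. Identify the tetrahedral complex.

[CoF4]^2-

For [PtBr4]^2-: Each bromide is −1; balancing the −2 overall charge requires Pt(II). Group 10 minus oxidation state 2 gives a d⁸ configuration. A 5d d⁸ ion has a large crystal-field splitting; square planar leaves the high-energy d_{x²−y²} orbital empty and maximises CFSE. → square planar.
For [CoF4]^2-: Summing ligand charges against the −2 overall charge gives an oxidation state of +2 for cobalt. Group 9 minus oxidation state 2 gives a d⁷ configuration. For a high-spin 3d d⁷ ion with weak-field ligands the small Δₜ gives little square-planar CFSE advantage, so four ligands adopt the sterically favoured tetrahedral geometry. → tetrahedral.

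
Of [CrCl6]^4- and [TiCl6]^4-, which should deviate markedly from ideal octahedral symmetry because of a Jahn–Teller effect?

[CrCl6]^4-

[CrCl6]^4-: Summing ligand charges against the −4 overall charge gives an oxidation state of +2 for chromium. Cr sits in group 6, so the d-electron count is 6 − 2 = 4. Chloride is a weak-field ligand for a first-row metal, so the complex is high-spin. The t₂g³e_g¹ (high-spin) configuration has an unevenly filled e_g set; the Jahn–Teller theorem predicts a tetragonal distortion (typically axial elongation) to lift the degeneracy.
[TiCl6]^4-: Ligand charges: each chloride is −1. With an overall charge of −4 the titanium centre must be in the +2 oxidation state. Ti sits in group 4, so the d-electron count is 4 − 2 = 2. The d² configuration leaves the e_g set evenly filled (or empty) — no strong Jahn–Teller driving force.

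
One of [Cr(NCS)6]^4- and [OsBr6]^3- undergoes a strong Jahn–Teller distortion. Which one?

[Cr(NCS)6]^4-

[Cr(NCS)6]^4-: Each isothiocyanate is −1; balancing the −4 overall charge requires Cr(II). Chromium is a group-6 element; Cr(II) is therefore d⁴. Isothiocyanate is a weak-field ligand for a first-row metal, so the complex is high-spin. The t₂g³e_g¹ (high-spin) configuration has an unevenly filled e_g set; the Jahn–Teller theorem predicts a tetragonal distortion (typically axial elongation) to lift the degeneracy.
[OsBr6]^3-: Each bromide is −1; balancing the −3 overall charge requires Os(III). Os sits in group 8, so the d-electron count is 8 − 3 = 5. A 5d ion has a large Δₒ and is invariably low-spin. The d⁵ configuration leaves the e_g set evenly filled (or empty) — no strong Jahn–Teller driving force.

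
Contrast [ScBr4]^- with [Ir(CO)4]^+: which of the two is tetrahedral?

For [ScBr4]^-: Ligand charges: each bromide is −1. With an overall charge of −1 the scandium centre must be in the +3 oxidation state. Group 3 minus oxidation state 3 gives a d⁰ configuration. A d⁰ ion has no crystal-field stabilisation preference between square planar and tetrahedral, so four ligands adopt the sterically favoured tetrahedral geometry. → tetrahedral.
For [Ir(CO)4]^+: Carbonyl is neutral; balancing the +1 overall charge requires Ir(I). Iridium is a group-9 element; Ir(I) is therefore d⁸. A 5d d⁸ ion has a large crystal-field splitting; square planar leaves the high-energy d_{x²−y²} orbital empty and maximises CFSE. → square planar.

[ScBr4]^-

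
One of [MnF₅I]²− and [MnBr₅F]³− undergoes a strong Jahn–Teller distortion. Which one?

[MnF₅I]²−: Ligand charges: each fluoride is −1; each iodide is −1. With an overall charge of −2 the manganese centre must be in the +4 oxidation state. Group 7 minus oxidation state 4 gives a d³ configuration. The d³ configuration leaves the e_g set evenly filled (or empty) — no strong Jahn–Teller driving force.
[MnBr₅F]³−: Each bromide is −1; each fluoride is −1; balancing the −3 overall charge requires Mn(III). Group 7 minus oxidation state 3 gives a d⁴ configuration. Bromide and fluoride are weak-field ligands for a first-row metal, so the complex is high-spin. The t₂g³e_g¹ (high-spin) configuration has an unevenly filled e_g set; the Jahn–Teller theorem predicts a tetragonal distortion (typically axial elongation) to lift the degeneracy.

[MnBr₅F]³−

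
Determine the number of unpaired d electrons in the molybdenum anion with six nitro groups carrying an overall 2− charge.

2 unpaired electrons

Ligand charges: each nitro (N-bound nitrite) is −1. With an overall charge of −2 the molybdenum centre must be in the +4 oxidation state.
Molybdenum is a group-6 element; Mo(IV) is therefore d².
In an octahedral field the d² configuration is t₂g²e_g⁰ (only one arrangement possible), giving 2 unpaired electrons.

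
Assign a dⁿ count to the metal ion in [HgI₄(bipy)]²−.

Summing ligand charges against the −2 overall charge gives an oxidation state of +2 for mercury.
Hg sits in group 12, so the d-electron count is 12 − 2 = 10.

d10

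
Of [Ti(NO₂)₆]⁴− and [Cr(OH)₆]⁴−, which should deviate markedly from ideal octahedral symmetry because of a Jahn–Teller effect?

[Ti(NO₂)₆]⁴−: Ligand charges: each nitro (N-bound nitrite) is −1. With an overall charge of −4 the titanium centre must be in the +2 oxidation state. Ti sits in group 4, so the d-electron count is 4 − 2 = 2. The d² configuration leaves the e_g set evenly filled (or empty) — no strong Jahn–Teller driving force.
[Cr(OH)₆]⁴−: Summing ligand charges against the −4 overall charge gives an oxidation state of +2 for chromium. Chromium is a group-6 element; Cr(II) is therefore d⁴. Hydroxide is a weak-field ligand for a first-row metal, so the complex is high-spin. The t₂g³e_g¹ (high-spin) configuration has an unevenly filled e_g set; the Jahn–Teller theorem predicts a tetragonal distortion (typically axial elongation) to lift the degeneracy.

[Cr(OH)₆]⁴−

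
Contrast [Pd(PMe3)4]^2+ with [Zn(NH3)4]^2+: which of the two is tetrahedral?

For [Pd(PMe3)4]^2+: Trimethylphosphine is neutral; balancing the +2 overall charge requires Pd(II). Group 10 minus oxidation state 2 gives a d⁸ configuration. A 4d d⁸ ion has a large crystal-field splitting; square planar leaves the high-energy d_{x²−y²} orbital empty and maximises CFSE. → square planar.
For [Zn(NH3)4]^2+: Ligand charges: ammonia is neutral. With an overall charge of +2 the zinc centre must be in the +2 oxidation state. Group 12 minus oxidation state 2 gives a d¹⁰ configuration. A d¹⁰ ion has no crystal-field stabilisation preference between square planar and tetrahedral, so four ligands adopt the sterically favoured tetrahedral geometry. → tetrahedral.

[Zn(NH3)4]^2+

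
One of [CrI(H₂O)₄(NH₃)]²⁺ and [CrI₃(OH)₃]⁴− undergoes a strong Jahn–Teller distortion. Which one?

[CrI(H₂O)₄(NH₃)]²⁺: Ligand charges: each iodide is −1; water is neutral; ammonia is neutral. With an overall charge of +2 the chromium centre must be in the +3 oxidation state. Group 6 minus oxidation state 3 gives a d³ configuration. The d³ configuration leaves the e_g set evenly filled (or empty) — no strong Jahn–Teller driving force.
[CrI₃(OH)₃]⁴−: Summing ligand charges against the −4 overall charge gives an oxidation state of +2 for chromium. Cr sits in group 6, so the d-electron count is 6 − 2 = 4. Hydroxide and iodide are weak-field ligands for a first-row metal, so the complex is high-spin. The t₂g³e_g¹ (high-spin) configuration has an unevenly filled e_g set; the Jahn–Teller theorem predicts a tetragonal distortion (typically axial elongation) to lift the degeneracy.

[CrI₃(OH)₃]⁴−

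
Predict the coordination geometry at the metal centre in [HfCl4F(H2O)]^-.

octahedral

Summing ligand charges against the −1 overall charge gives an oxidation state of +4 for hafnium.
Hafnium is a group-4 element; Hf(IV) is therefore d⁰.
Coordination number: 6.
Six donors around a single metal centre give an octahedral coordination sphere.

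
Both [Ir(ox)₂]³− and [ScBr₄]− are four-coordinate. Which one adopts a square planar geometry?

For [Ir(ox)₂]³−: Ligand charges: each oxalate is −2. With an overall charge of −3 the iridium centre must be in the +1 oxidation state. Iridium is a group-9 element; Ir(I) is therefore d⁸. A 5d d⁸ ion has a large crystal-field splitting; square planar leaves the high-energy d_{x²−y²} orbital empty and maximises CFSE. → square planar.
For [ScBr₄]−: Ligand charges: each bromide is −1. With an overall charge of −1 the scandium centre must be in the +3 oxidation state. Sc sits in group 3, so the d-electron count is 3 − 3 = 0. A d⁰ ion has no crystal-field stabilisation preference between square planar and tetrahedral, so four ligands adopt the sterically favoured tetrahedral geometry. → tetrahedral.

[Ir(ox)₂]³−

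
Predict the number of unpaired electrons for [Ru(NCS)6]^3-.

Summing ligand charges against the −3 overall charge gives an oxidation state of +3 for ruthenium.
Ru sits in group 8, so the d-electron count is 8 − 3 = 5.
The spin state decides the count: a 4d ion has a large Δₒ and is invariably low-spin.
An octahedral low-spin d⁵ ion is t₂g⁵e_g⁰, giving 1 unpaired electron.

1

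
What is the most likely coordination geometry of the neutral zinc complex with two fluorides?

linear

Each fluoride is −1; balancing the 0 overall charge requires Zn(II).
Group 12 minus oxidation state 2 gives a d¹⁰ configuration.
Coordination number: 2.
A d¹⁰ ion with only two ligands adopts a linear arrangement (sp hybridisation; no CFSE preference).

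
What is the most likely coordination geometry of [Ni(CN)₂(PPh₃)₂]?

Summing ligand charges against the 0 overall charge gives an oxidation state of +2 for nickel.
Ni sits in group 10, so the d-electron count is 10 − 2 = 8.
With 4 monodentate ligands the coordination number is 4.
Cyanide and triphenylphosphine are strong-field ligands (high in the spectrochemical series).
A 3d d⁸ ion with strong-field ligands gains enough CFSE to favour square planar over tetrahedral.

square planar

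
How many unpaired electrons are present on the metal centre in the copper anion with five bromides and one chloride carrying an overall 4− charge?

1 unpaired electron

Ligand charges: each bromide is −1; each chloride is −1. With an overall charge of −4 the copper centre must be in the +2 oxidation state.
Group 11 minus oxidation state 2 gives a d⁹ configuration.
In an octahedral field the d⁹ configuration is t₂g⁶e_g³ (only one arrangement possible), giving 1 unpaired electron.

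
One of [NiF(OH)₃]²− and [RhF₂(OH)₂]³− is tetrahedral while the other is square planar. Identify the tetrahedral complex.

[NiF(OH)₃]²−

For [NiF(OH)₃]²−: Summing ligand charges against the −2 overall charge gives an oxidation state of +2 for nickel. Ni sits in group 10, so the d-electron count is 10 − 2 = 8. Fluoride and hydroxide are weak-field ligands. With weak-field ligands the CFSE gain from square planar is small, so a 3d d⁸ ion takes the sterically preferred tetrahedral geometry. → tetrahedral.
For [RhF₂(OH)₂]³−: Summing ligand charges against the −3 overall charge gives an oxidation state of +1 for rhodium. Rh sits in group 9, so the d-electron count is 9 − 1 = 8. A 4d d⁸ ion has a large crystal-field splitting; square planar leaves the high-energy d_{x²−y²} orbital empty and maximises CFSE. → square planar.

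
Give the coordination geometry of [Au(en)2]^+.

Ligand charges: ethylenediamine is neutral. With an overall charge of +1 the gold centre must be in the +1 oxidation state.
Group 11 minus oxidation state 1 gives a d¹⁰ configuration.
Counting donor atoms: 2×ethylenediamine (bidentate) → 4 donors. Coordination number = 4.
A d¹⁰ ion has no crystal-field stabilisation preference between square planar and tetrahedral, so four ligands adopt the sterically favoured tetrahedral geometry.

tetrahedral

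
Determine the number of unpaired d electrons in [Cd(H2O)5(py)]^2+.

Ligand charges: water is neutral; pyridine is neutral. With an overall charge of +2 the cadmium centre must be in the +2 oxidation state.
Cd sits in group 12, so the d-electron count is 12 − 2 = 10.
In an octahedral field the d¹⁰ configuration is t₂g⁶e_g⁴, giving 0 unpaired electrons.

0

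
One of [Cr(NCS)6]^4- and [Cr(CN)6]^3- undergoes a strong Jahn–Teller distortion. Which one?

[Cr(NCS)6]^4-: Summing ligand charges against the −4 overall charge gives an oxidation state of +2 for chromium. Chromium is a group-6 element; Cr(II) is therefore d⁴. Isothiocyanate is a weak-field ligand for a first-row metal, so the complex is high-spin. The t₂g³e_g¹ (high-spin) configuration has an unevenly filled e_g set; the Jahn–Teller theorem predicts a tetragonal distortion (typically axial elongation) to lift the degeneracy.
[Cr(CN)6]^3-: Summing ligand charges against the −3 overall charge gives an oxidation state of +3 for chromium. Cr sits in group 6, so the d-electron count is 6 − 3 = 3. The d³ configuration leaves the e_g set evenly filled (or empty) — no strong Jahn–Teller driving force.

[Cr(NCS)6]^4-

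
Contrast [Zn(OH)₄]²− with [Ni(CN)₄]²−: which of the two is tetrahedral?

For [Zn(OH)₄]²−: Ligand charges: each hydroxide is −1. With an overall charge of −2 the zinc centre must be in the +2 oxidation state. Zn sits in group 12, so the d-electron count is 12 − 2 = 10. A d¹⁰ ion has no crystal-field stabilisation preference between square planar and tetrahedral, so four ligands adopt the sterically favoured tetrahedral geometry. → tetrahedral.
For [Ni(CN)₄]²−: Summing ligand charges against the −2 overall charge gives an oxidation state of +2 for nickel. Group 10 minus oxidation state 2 gives a d⁸ configuration. Cyanide is a strong-field ligand (high in the spectrochemical series). A 3d d⁸ ion with strong-field ligands gains enough CFSE to favour square planar over tetrahedral. → square planar.

[Zn(OH)₄]²−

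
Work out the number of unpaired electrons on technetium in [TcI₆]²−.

3

Summing ligand charges against the −2 overall charge gives an oxidation state of +4 for technetium.
Group 7 minus oxidation state 4 gives a d³ configuration.
In an octahedral field the d³ configuration is t₂g³e_g⁰ (only one arrangement possible), giving 3 unpaired electrons.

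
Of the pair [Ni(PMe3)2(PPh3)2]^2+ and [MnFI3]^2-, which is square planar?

[Ni(PMe3)2(PPh3)2]^2+

For [Ni(PMe3)2(PPh3)2]^2+: Ligand charges: trimethylphosphine is neutral; triphenylphosphine is neutral. With an overall charge of +2 the nickel centre must be in the +2 oxidation state. Nickel is a group-10 element; Ni(II) is therefore d⁸. Trimethylphosphine and triphenylphosphine are strong-field ligands (high in the spectrochemical series). A 3d d⁸ ion with strong-field ligands gains enough CFSE to favour square planar over tetrahedral. → square planar.
For [MnFI3]^2-: Each fluoride is −1; each iodide is −1; balancing the −2 overall charge requires Mn(II). Manganese is a group-7 element; Mn(II) is therefore d⁵. A high-spin d⁵ ion has zero CFSE in either geometry, so four ligands adopt the sterically favoured tetrahedral geometry. → tetrahedral.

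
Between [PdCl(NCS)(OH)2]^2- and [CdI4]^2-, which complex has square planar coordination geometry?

For [PdCl(NCS)(OH)2]^2-: Summing ligand charges against the −2 overall charge gives an oxidation state of +2 for palladium. Pd sits in group 10, so the d-electron count is 10 − 2 = 8. A 4d d⁸ ion has a large crystal-field splitting; square planar leaves the high-energy d_{x²−y²} orbital empty and maximises CFSE. → square planar.
For [CdI4]^2-: Ligand charges: each iodide is −1. With an overall charge of −2 the cadmium centre must be in the +2 oxidation state. Cadmium is a group-12 element; Cd(II) is therefore d¹⁰. A d¹⁰ ion has no crystal-field stabilisation preference between square planar and tetrahedral, so four ligands adopt the sterically favoured tetrahedral geometry. → tetrahedral.

[PdCl(NCS)(OH)2]^2-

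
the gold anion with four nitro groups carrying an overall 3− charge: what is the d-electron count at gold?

d¹⁰

Each nitro (N-bound nitrite) is −1; balancing the −3 overall charge requires Au(I).
Group 11 minus oxidation state 1 gives a d¹⁰ configuration.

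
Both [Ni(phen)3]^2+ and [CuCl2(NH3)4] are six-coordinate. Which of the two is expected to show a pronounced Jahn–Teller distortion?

[CuCl2(NH3)4]

[Ni(phen)3]^2+: Summing ligand charges against the +2 overall charge gives an oxidation state of +2 for nickel. Nickel is a group-10 element; Ni(II) is therefore d⁸. The d⁸ configuration leaves the e_g set evenly filled (or empty) — no strong Jahn–Teller driving force.
[CuCl2(NH3)4]: Ligand charges: each chloride is −1; ammonia is neutral. With an overall charge of 0 the copper centre must be in the +2 oxidation state. Cu sits in group 11, so the d-electron count is 11 − 2 = 9. The t₂g⁶e_g³ configuration has an unevenly filled e_g set; the Jahn–Teller theorem predicts a tetragonal distortion (typically axial elongation) to lift the degeneracy.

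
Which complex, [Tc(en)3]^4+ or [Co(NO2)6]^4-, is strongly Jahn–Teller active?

[Co(NO2)6]^4-

[Tc(en)3]^4+: Ethylenediamine is neutral; balancing the +4 overall charge requires Tc(IV). Tc sits in group 7, so the d-electron count is 7 − 4 = 3. The d³ configuration leaves the e_g set evenly filled (or empty) — no strong Jahn–Teller driving force.
[Co(NO2)6]^4-: Each nitro (N-bound nitrite) is −1; balancing the −4 overall charge requires Co(II). Group 9 minus oxidation state 2 gives a d⁷ configuration. Nitro (N-bound nitrite) is a strong-field ligand (high in the spectrochemical series) for a first-row metal, so the complex is low-spin. The t₂g⁶e_g¹ (low-spin) configuration has an unevenly filled e_g set; the Jahn–Teller theorem predicts a tetragonal distortion (typically axial elongation) to lift the degeneracy.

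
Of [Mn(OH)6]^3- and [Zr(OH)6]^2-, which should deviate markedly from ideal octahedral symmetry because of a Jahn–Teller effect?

[Mn(OH)6]^3-: Summing ligand charges against the −3 overall charge gives an oxidation state of +3 for manganese. Manganese is a group-7 element; Mn(III) is therefore d⁴. Hydroxide is a weak-field ligand for a first-row metal, so the complex is high-spin. The t₂g³e_g¹ (high-spin) configuration has an unevenly filled e_g set; the Jahn–Teller theorem predicts a tetragonal distortion (typically axial elongation) to lift the degeneracy.
[Zr(OH)6]^2-: Each hydroxide is −1; balancing the −2 overall charge requires Zr(IV). Zirconium is a group-4 element; Zr(IV) is therefore d⁰. The d⁰ configuration leaves the e_g set evenly filled (or empty) — no strong Jahn–Teller driving force.

[Mn(OH)6]^3-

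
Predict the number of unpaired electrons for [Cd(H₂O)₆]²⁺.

Water is neutral; balancing the +2 overall charge requires Cd(II).
Group 12 minus oxidation state 2 gives a d¹⁰ configuration.
In an octahedral field the d¹⁰ configuration is t₂g⁶e_g⁴, giving 0 unpaired electrons.

0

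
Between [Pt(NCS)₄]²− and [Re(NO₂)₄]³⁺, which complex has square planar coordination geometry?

For [Pt(NCS)₄]²−: Summing ligand charges against the −2 overall charge gives an oxidation state of +2 for platinum. Pt sits in group 10, so the d-electron count is 10 − 2 = 8. A 5d d⁸ ion has a large crystal-field splitting; square planar leaves the high-energy d_{x²−y²} orbital empty and maximises CFSE. → square planar.
For [Re(NO₂)₄]³⁺: Summing ligand charges against the +3 overall charge gives an oxidation state of +7 for rhenium. Group 7 minus oxidation state 7 gives a d⁰ configuration. A d⁰ ion has no crystal-field stabilisation preference between square planar and tetrahedral, so four ligands adopt the sterically favoured tetrahedral geometry. → tetrahedral.

[Pt(NCS)₄]²−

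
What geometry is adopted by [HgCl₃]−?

trigonal planar

Ligand charges: each chloride is −1. With an overall charge of −1 the mercury centre must be in the +2 oxidation state.
Hg sits in group 12, so the d-electron count is 12 − 2 = 10.
With 3 monodentate ligands the coordination number is 3.
Three ligands around a d¹⁰ centre minimise repulsion in a trigonal-planar arrangement.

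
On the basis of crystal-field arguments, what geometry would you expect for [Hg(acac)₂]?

Summing ligand charges against the 0 overall charge gives an oxidation state of +2 for mercury.
Mercury is a group-12 element; Hg(II) is therefore d¹⁰.
Counting donor atoms: 2×acetylacetonate (bidentate) → 4 donors. Coordination number = 4.
A d¹⁰ ion has no crystal-field stabilisation preference between square planar and tetrahedral, so four ligands adopt the sterically favoured tetrahedral geometry.

tetrahedral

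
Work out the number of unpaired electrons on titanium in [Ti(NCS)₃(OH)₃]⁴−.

2 unpaired electrons

Ligand charges: each isothiocyanate is −1; each hydroxide is −1. With an overall charge of −4 the titanium centre must be in the +2 oxidation state.
Ti sits in group 4, so the d-electron count is 4 − 2 = 2.
In an octahedral field the d² configuration is t₂g²e_g⁰ (only one arrangement possible), giving 2 unpaired electrons.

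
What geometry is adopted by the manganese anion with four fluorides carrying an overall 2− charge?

Ligand charges: each fluoride is −1. With an overall charge of −2 the manganese centre must be in the +2 oxidation state.
Mn sits in group 7, so the d-electron count is 7 − 2 = 5.
With 4 monodentate ligands the coordination number is 4.
Fluoride is a weak-field ligand.
A high-spin d⁵ ion has zero CFSE in either geometry, so four ligands adopt the sterically favoured tetrahedral geometry.

tetrahedral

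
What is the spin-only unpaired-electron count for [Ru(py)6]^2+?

Summing ligand charges against the +2 overall charge gives an oxidation state of +2 for ruthenium.
Ru sits in group 8, so the d-electron count is 8 − 2 = 6.
The spin state decides the count: a 4d ion has a large Δₒ and is invariably low-spin.
An octahedral low-spin d⁶ ion is t₂g⁶e_g⁰, giving 0 unpaired electrons.

0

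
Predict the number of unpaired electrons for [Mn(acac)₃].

Each acetylacetonate is −1; balancing the 0 overall charge requires Mn(III).
Manganese is a group-7 element; Mn(III) is therefore d⁴.
Counting donor atoms: 3×acetylacetonate (bidentate) → 6 donors. Coordination number = 6.
The spin state decides the count: Acetylacetonate is a weak-field ligand for a first-row metal, so the complex is high-spin.
An octahedral high-spin d⁴ ion is t₂g³e_g¹, giving 4 unpaired electrons.

4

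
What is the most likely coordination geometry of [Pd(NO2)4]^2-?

square planar

Ligand charges: each nitro (N-bound nitrite) is −1. With an overall charge of −2 the palladium centre must be in the +2 oxidation state.
Palladium is a group-10 element; Pd(II) is therefore d⁸.
Coordination number: 4.
A 4d d⁸ ion has a large crystal-field splitting; square planar leaves the high-energy d_{x²−y²} orbital empty and maximises CFSE.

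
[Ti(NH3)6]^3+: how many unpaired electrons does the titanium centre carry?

1 unpaired electron

Ligand charges: ammonia is neutral. With an overall charge of +3 the titanium centre must be in the +3 oxidation state.
Group 4 minus oxidation state 3 gives a d¹ configuration.
In an octahedral field the d¹ configuration is t₂g¹e_g⁰ (only one arrangement possible), giving 1 unpaired electron.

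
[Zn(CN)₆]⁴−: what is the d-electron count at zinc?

d10

Ligand charges: each cyanide is −1. With an overall charge of −4 the zinc centre must be in the +2 oxidation state.
Group 12 minus oxidation state 2 gives a d¹⁰ configuration.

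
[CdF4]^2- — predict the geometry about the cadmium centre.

tetrahedral

Each fluoride is −1; balancing the −2 overall charge requires Cd(II).
Group 12 minus oxidation state 2 gives a d¹⁰ configuration.
With 4 monodentate ligands the coordination number is 4.
A d¹⁰ ion has no crystal-field stabilisation preference between square planar and tetrahedral, so four ligands adopt the sterically favoured tetrahedral geometry.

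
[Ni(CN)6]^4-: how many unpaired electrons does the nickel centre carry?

2 unpaired electrons

Each cyanide is −1; balancing the −4 overall charge requires Ni(II).
Ni sits in group 10, so the d-electron count is 10 − 2 = 8.
In an octahedral field the d⁸ configuration is t₂g⁶e_g² (only one arrangement possible), giving 2 unpaired electrons.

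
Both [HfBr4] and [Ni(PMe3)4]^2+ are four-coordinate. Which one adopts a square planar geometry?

For [HfBr4]: Each bromide is −1; balancing the 0 overall charge requires Hf(IV). Hafnium is a group-4 element; Hf(IV) is therefore d⁰. A d⁰ ion has no crystal-field stabilisation preference between square planar and tetrahedral, so four ligands adopt the sterically favoured tetrahedral geometry. → tetrahedral.
For [Ni(PMe3)4]^2+: Ligand charges: trimethylphosphine is neutral. With an overall charge of +2 the nickel centre must be in the +2 oxidation state. Ni sits in group 10, so the d-electron count is 10 − 2 = 8. Trimethylphosphine is a strong-field ligand (high in the spectrochemical series). A 3d d⁸ ion with strong-field ligands gains enough CFSE to favour square planar over tetrahedral. → square planar.

[Ni(PMe3)4]^2+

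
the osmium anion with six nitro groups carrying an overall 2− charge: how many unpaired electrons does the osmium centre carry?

Ligand charges: each nitro (N-bound nitrite) is −1. With an overall charge of −2 the osmium centre must be in the +4 oxidation state.
Group 8 minus oxidation state 4 gives a d⁴ configuration.
The spin state decides the count: a 5d ion has a large Δₒ and is invariably low-spin.
An octahedral low-spin d⁴ ion is t₂g⁴e_g⁰, giving 2 unpaired electrons.

2 unpaired electrons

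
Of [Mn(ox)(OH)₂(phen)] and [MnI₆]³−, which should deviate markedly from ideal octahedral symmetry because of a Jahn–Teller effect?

[MnI₆]³−

[Mn(ox)(OH)₂(phen)]: Summing ligand charges against the 0 overall charge gives an oxidation state of +4 for manganese. Mn sits in group 7, so the d-electron count is 7 − 4 = 3. The d³ configuration leaves the e_g set evenly filled (or empty) — no strong Jahn–Teller driving force.
[MnI₆]³−: Ligand charges: each iodide is −1. With an overall charge of −3 the manganese centre must be in the +3 oxidation state. Mn sits in group 7, so the d-electron count is 7 − 3 = 4. Iodide is a weak-field ligand for a first-row metal, so the complex is high-spin. The t₂g³e_g¹ (high-spin) configuration has an unevenly filled e_g set; the Jahn–Teller theorem predicts a tetragonal distortion (typically axial elongation) to lift the degeneracy.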